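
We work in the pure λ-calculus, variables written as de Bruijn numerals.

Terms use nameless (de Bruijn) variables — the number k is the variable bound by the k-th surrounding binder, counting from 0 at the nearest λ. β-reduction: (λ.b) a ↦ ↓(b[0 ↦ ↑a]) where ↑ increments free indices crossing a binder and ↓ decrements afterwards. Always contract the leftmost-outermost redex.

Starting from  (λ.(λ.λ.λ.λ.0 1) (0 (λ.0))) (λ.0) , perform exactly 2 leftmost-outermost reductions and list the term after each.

  start: (λ.(λ.λ.λ.λ.0 1) (0 (λ.0))) (λ.0)
  [1] (λ.λ.λ.λ.0 1) ((λ.0) (λ.0))
  [2] λ.λ.λ.0 1

Answer: after 2 steps: λ.λ.λ.0 1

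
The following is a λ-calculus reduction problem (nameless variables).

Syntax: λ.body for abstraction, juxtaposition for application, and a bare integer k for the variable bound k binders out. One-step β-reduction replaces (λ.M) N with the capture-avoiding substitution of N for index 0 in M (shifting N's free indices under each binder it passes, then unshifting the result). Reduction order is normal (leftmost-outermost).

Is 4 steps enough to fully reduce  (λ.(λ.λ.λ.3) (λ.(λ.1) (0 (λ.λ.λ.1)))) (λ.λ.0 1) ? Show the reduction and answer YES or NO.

  start: (λ.(λ.λ.λ.3) (λ.(λ.1) (0 (λ.λ.λ.1)))) (λ.λ.0 1)
  step 1: (λ.λ.λ.λ.λ.0 1) (λ.(λ.1) (0 (λ.λ.λ.1)))
  step 2: λ.λ.λ.λ.0 1

Answer: YES — reaches normal form λ.λ.λ.λ.0 1 in 2 ≤ 4 steps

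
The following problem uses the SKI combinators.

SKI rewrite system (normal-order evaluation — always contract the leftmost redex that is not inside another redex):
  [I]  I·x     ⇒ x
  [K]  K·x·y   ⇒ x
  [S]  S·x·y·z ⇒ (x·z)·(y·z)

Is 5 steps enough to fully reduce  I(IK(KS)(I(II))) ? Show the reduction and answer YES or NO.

  start: I(IK(KS)(I(II)))
  →1  IK(KS)(I(II))
  →2  K(KS)(I(II))
  →3  KS

Answer: YES — reaches normal form KS in 3 ≤ 5 steps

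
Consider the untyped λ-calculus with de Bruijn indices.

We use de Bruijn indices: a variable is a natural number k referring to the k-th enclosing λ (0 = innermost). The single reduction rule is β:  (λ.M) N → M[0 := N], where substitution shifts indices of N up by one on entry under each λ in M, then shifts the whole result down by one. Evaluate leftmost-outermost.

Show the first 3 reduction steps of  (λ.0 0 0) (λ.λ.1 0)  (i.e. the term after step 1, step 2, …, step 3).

  start: (λ.0 0 0) (λ.λ.1 0)
  step 1: (λ.λ.1 0) (λ.λ.1 0) (λ.λ.1 0)
  step 2: (λ.(λ.λ.1 0) 0) (λ.λ.1 0)
  step 3: (λ.λ.1 0) (λ.λ.1 0)

Answer: after 3 steps: (λ.λ.1 0) (λ.λ.1 0)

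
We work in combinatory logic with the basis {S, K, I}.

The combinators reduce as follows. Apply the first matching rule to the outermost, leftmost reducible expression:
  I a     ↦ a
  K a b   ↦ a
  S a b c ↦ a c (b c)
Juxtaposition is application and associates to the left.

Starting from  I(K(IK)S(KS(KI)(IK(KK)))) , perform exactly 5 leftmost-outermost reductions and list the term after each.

  start: I(K(IK)S(KS(KI)(IK(KK))))
  [1] K(IK)S(KS(KI)(IK(KK)))
  [2] IK(KS(KI)(IK(KK)))
  [3] K(KS(KI)(IK(KK)))
  [4] K(S(IK(KK)))
  [5] K(S(K(KK)))

Answer: after 5 steps: K(S(K(KK)))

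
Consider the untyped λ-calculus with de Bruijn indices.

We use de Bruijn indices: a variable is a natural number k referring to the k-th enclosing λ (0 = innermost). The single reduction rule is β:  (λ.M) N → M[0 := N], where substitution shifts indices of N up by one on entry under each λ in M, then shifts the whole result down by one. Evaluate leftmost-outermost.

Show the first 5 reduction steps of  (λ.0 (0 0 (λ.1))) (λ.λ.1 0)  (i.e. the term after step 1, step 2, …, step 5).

  start: (λ.0 (0 0 (λ.1))) (λ.λ.1 0)
  →1  (λ.λ.1 0) ((λ.λ.1 0) (λ.λ.1 0) (λ.λ.λ.1 0))
  →2  λ.(λ.λ.1 0) (λ.λ.1 0) (λ.λ.λ.1 0) 0
  →3  λ.(λ.(λ.λ.1 0) 0) (λ.λ.λ.1 0) 0
  →4  λ.(λ.λ.1 0) (λ.λ.λ.1 0) 0
  →5  λ.(λ.(λ.λ.λ.1 0) 0) 0

Answer: after 5 steps: λ.(λ.(λ.λ.λ.1 0) 0) 0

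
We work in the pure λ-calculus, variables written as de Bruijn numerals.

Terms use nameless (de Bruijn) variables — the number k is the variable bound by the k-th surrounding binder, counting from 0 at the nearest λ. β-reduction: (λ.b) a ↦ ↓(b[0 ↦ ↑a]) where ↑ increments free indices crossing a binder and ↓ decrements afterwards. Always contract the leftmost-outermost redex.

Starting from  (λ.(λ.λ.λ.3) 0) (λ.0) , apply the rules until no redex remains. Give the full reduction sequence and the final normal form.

  start: (λ.(λ.λ.λ.3) 0) (λ.0)
  →1  (λ.λ.λ.λ.0) (λ.0)
  →2  λ.λ.λ.0

Answer: normal form = λ.λ.λ.0  (in 2 steps)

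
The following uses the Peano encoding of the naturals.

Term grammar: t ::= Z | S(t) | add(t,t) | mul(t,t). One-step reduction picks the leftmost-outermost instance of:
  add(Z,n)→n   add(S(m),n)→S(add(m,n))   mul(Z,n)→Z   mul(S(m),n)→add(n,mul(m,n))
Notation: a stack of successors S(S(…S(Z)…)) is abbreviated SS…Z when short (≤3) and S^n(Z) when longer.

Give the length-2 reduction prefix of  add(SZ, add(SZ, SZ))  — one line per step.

  start: add(SZ, add(SZ, SZ))
  step 1: S(add(Z, add(SZ, SZ)))
  step 2: S(add(SZ, SZ))

Answer: after 2 steps: S(add(SZ, SZ))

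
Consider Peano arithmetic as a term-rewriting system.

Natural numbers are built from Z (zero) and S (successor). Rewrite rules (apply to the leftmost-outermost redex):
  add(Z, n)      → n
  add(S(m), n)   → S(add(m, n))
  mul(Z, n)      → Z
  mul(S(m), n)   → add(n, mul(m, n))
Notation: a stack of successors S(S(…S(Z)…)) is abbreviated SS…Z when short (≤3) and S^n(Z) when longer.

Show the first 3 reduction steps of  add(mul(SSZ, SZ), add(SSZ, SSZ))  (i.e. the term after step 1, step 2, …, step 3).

Answer: after 3 steps: S(add(add(Z, mul(SZ, SZ)), add(SSZ, SSZ)))

Working:
  start: add(mul(SSZ, SZ), add(SSZ, SSZ))
  →1  add(add(SZ, mul(SZ, SZ)), add(SSZ, SSZ))
  →2  add(S(add(Z, mul(SZ, SZ))), add(SSZ, SSZ))
  →3  S(add(add(Z, mul(SZ, SZ)), add(SSZ, SSZ)))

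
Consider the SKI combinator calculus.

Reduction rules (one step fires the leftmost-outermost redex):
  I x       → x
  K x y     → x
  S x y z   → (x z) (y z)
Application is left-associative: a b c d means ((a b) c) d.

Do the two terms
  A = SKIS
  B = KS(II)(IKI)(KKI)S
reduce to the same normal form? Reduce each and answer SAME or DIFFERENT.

Answer: DIFFERENT — A ⇓ S, B ⇓ KS

Reduction:
Term A:
  start: SKIS
  [1] KS(IS)
  [2] S

Term B:
  start: KS(II)(IKI)(KKI)S
  [1] S(IKI)(KKI)S
  [2] IKIS(KKIS)
  [3] KIS(KKIS)
  [4] I(KKIS)
  [5] KKIS
  [6] KS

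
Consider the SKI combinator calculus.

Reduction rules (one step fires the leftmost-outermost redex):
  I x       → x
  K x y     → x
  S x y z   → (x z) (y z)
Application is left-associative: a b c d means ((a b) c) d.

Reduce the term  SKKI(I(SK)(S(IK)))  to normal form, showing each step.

  start: SKKI(I(SK)(S(IK)))
  →1  KI(KI)(I(SK)(S(IK)))
  →2  I(I(SK)(S(IK)))
  →3  I(SK)(S(IK))
  →4  SK(S(IK))
  →5  SK(SK)

Answer: normal form = SK(SK)  (in 5 steps)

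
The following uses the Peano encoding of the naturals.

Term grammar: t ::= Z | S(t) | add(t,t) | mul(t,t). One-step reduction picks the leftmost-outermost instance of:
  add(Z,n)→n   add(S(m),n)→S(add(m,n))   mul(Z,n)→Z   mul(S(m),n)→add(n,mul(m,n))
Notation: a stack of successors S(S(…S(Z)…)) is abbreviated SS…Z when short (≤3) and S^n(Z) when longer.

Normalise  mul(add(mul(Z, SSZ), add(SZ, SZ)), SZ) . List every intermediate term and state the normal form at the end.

  start: mul(add(mul(Z, SSZ), add(SZ, SZ)), SZ)
  →1  mul(add(Z, add(SZ, SZ)), SZ)
  →2  mul(add(SZ, SZ), SZ)
  →3  mul(S(add(Z, SZ)), SZ)
  →4  add(SZ, mul(add(Z, SZ), SZ))
  →5  S(add(Z, mul(add(Z, SZ), SZ)))
  →6  S(mul(add(Z, SZ), SZ))
  →7  S(mul(SZ, SZ))
  →8  S(add(SZ, mul(Z, SZ)))
  →9  S(S(add(Z, mul(Z, SZ))))
  →10  S(S(mul(Z, SZ)))
  →11  SSZ

Answer: normal form = SSZ  (in 11 steps)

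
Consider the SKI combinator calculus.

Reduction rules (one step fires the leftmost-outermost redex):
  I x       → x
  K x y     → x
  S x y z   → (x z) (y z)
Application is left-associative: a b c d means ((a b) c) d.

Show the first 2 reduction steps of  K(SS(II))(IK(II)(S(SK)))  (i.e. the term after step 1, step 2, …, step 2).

  start: K(SS(II))(IK(II)(S(SK)))
  [1] SS(II)
  [2] SSI

Answer: after 2 steps: SSI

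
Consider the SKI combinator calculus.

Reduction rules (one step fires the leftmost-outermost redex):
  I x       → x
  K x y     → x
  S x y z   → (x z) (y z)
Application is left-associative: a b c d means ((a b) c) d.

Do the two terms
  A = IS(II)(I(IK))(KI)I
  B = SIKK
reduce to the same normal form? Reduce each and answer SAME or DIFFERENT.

Term A:
  start: IS(II)(I(IK))(KI)I
  step 1: S(II)(I(IK))(KI)I
  step 2: II(KI)(I(IK)(KI))I
  step 3: I(KI)(I(IK)(KI))I
  step 4: KI(I(IK)(KI))I
  step 5: II
  step 6: I

Term B:
  start: SIKK
  step 1: IK(KK)
  step 2: K(KK)

Answer: DIFFERENT — A ⇓ I, B ⇓ K(KK)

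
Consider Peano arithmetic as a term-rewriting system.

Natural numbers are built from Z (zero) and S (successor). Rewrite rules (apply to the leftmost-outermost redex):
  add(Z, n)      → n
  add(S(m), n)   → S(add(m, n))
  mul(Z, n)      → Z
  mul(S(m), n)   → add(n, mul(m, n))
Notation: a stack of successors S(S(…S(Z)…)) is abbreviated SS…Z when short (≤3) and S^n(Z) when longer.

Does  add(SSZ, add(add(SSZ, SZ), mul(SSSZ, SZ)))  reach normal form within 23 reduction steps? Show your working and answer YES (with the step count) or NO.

  start: add(SSZ, add(add(SSZ, SZ), mul(SSSZ, SZ)))
  step 1: S(add(SZ, add(add(SSZ, SZ), mul(SSSZ, SZ))))
  step 2: S(S(add(Z, add(add(SSZ, SZ), mul(SSSZ, SZ)))))
  step 3: S(S(add(add(SSZ, SZ), mul(SSSZ, SZ))))
  step 4: S(S(add(S(add(SZ, SZ)), mul(SSSZ, SZ))))
  step 5: S(S(S(add(add(SZ, SZ), mul(SSSZ, SZ)))))
  step 6: S(S(S(add(S(add(Z, SZ)), mul(SSSZ, SZ)))))
  step 7: S(S(S(S(add(add(Z, SZ), mul(SSSZ, SZ))))))
  step 8: S(S(S(S(add(SZ, mul(SSSZ, SZ))))))
  step 9: S(S(S(S(S(add(Z, mul(SSSZ, SZ)))))))
  step 10: S(S(S(S(S(mul(SSSZ, SZ))))))
  step 11: S(S(S(S(S(add(SZ, mul(SSZ, SZ)))))))
  step 12: S(S(S(S(S(S(add(Z, mul(SSZ, SZ))))))))
  step 13: S(S(S(S(S(S(mul(SSZ, SZ)))))))
  step 14: S(S(S(S(S(S(add(SZ, mul(SZ, SZ))))))))
  step 15: S(S(S(S(S(S(S(add(Z, mul(SZ, SZ)))))))))
  step 16: S(S(S(S(S(S(S(mul(SZ, SZ))))))))
  step 17: S(S(S(S(S(S(S(add(SZ, mul(Z, SZ)))))))))
  step 18: S(S(S(S(S(S(S(S(add(Z, mul(Z, SZ))))))))))
  step 19: S(S(S(S(S(S(S(S(mul(Z, SZ)))))))))
  step 20: S^8(Z)

Answer: YES — reaches normal form S^8(Z) in 20 ≤ 23 steps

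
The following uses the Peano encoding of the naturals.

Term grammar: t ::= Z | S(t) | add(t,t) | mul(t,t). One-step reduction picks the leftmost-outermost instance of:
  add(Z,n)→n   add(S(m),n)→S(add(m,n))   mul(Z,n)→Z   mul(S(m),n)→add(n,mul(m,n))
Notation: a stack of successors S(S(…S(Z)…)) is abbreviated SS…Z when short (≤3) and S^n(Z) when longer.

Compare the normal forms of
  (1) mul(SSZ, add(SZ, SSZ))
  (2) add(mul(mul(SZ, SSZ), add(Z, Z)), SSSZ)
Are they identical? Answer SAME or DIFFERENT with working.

Term A:
  start: mul(SSZ, add(SZ, SSZ))
  step 1: add(add(SZ, SSZ), mul(SZ, add(SZ, SSZ)))
  step 2: add(S(add(Z, SSZ)), mul(SZ, add(SZ, SSZ)))
  step 3: S(add(add(Z, SSZ), mul(SZ, add(SZ, SSZ))))
  step 4: S(add(SSZ, mul(SZ, add(SZ, SSZ))))
  step 5: S(S(add(SZ, mul(SZ, add(SZ, SSZ)))))
  step 6: S(S(S(add(Z, mul(SZ, add(SZ, SSZ))))))
  step 7: S(S(S(mul(SZ, add(SZ, SSZ)))))
  step 8: S(S(S(add(add(SZ, SSZ), mul(Z, add(SZ, SSZ))))))
  step 9: S(S(S(add(S(add(Z, SSZ)), mul(Z, add(SZ, SSZ))))))
  step 10: S(S(S(S(add(add(Z, SSZ), mul(Z, add(SZ, SSZ)))))))
  step 11: S(S(S(S(add(SSZ, mul(Z, add(SZ, SSZ)))))))
  step 12: S(S(S(S(S(add(SZ, mul(Z, add(SZ, SSZ))))))))
  step 13: S(S(S(S(S(S(add(Z, mul(Z, add(SZ, SSZ)))))))))
  step 14: S(S(S(S(S(S(mul(Z, add(SZ, SSZ))))))))
  step 15: S^6(Z)

Term B:
  start: add(mul(mul(SZ, SSZ), add(Z, Z)), SSSZ)
  step 1: add(mul(add(SSZ, mul(Z, SSZ)), add(Z, Z)), SSSZ)
  step 2: add(mul(S(add(SZ, mul(Z, SSZ))), add(Z, Z)), SSSZ)
  step 3: add(add(add(Z, Z), mul(add(SZ, mul(Z, SSZ)), add(Z, Z))), SSSZ)
  step 4: add(add(Z, mul(add(SZ, mul(Z, SSZ)), add(Z, Z))), SSSZ)
  step 5: add(mul(add(SZ, mul(Z, SSZ)), add(Z, Z)), SSSZ)
  step 6: add(mul(S(add(Z, mul(Z, SSZ))), add(Z, Z)), SSSZ)
  step 7: add(add(add(Z, Z), mul(add(Z, mul(Z, SSZ)), add(Z, Z))), SSSZ)
  step 8: add(add(Z, mul(add(Z, mul(Z, SSZ)), add(Z, Z))), SSSZ)
  step 9: add(mul(add(Z, mul(Z, SSZ)), add(Z, Z)), SSSZ)
  step 10: add(mul(mul(Z, SSZ), add(Z, Z)), SSSZ)
  step 11: add(mul(Z, add(Z, Z)), SSSZ)
  step 12: add(Z, SSSZ)
  step 13: SSSZ

Answer: DIFFERENT — A ⇓ S^6(Z), B ⇓ SSSZ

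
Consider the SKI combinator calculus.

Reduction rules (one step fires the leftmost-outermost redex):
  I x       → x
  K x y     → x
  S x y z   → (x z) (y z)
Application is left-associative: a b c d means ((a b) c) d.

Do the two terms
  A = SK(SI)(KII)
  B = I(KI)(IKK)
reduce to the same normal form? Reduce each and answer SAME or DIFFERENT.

Answer: SAME — A ⇓ I, B ⇓ I

Reduction:
Term A:
  start: SK(SI)(KII)
  step 1: K(KII)(SI(KII))
  step 2: KII
  step 3: I

Term B:
  start: I(KI)(IKK)
  step 1: KI(IKK)
  step 2: I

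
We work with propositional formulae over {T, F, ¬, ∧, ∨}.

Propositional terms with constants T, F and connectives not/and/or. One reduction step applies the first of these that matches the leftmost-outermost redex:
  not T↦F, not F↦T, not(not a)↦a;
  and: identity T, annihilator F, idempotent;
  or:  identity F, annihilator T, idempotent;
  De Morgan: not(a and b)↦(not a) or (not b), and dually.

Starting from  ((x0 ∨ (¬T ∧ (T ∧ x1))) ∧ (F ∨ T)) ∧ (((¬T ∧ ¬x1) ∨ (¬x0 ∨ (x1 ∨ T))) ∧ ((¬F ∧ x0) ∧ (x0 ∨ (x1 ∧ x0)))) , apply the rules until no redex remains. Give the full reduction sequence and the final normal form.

  start: ((x0 ∨ (¬T ∧ (T ∧ x1))) ∧ (F ∨ T)) ∧ (((¬T ∧ ¬x1) ∨ (¬x0 ∨ (x1 ∨ T))) ∧ ((¬F ∧ x0) ∧ (x0 ∨ (x1 ∧ x0))))
  [1] ((x0 ∨ (F ∧ (T ∧ x1))) ∧ (F ∨ T)) ∧ (((¬T ∧ ¬x1) ∨ (¬x0 ∨ (x1 ∨ T))) ∧ ((¬F ∧ x0) ∧ (x0 ∨ (x1 ∧ x0))))
  [2] ((x0 ∨ F) ∧ (F ∨ T)) ∧ (((¬T ∧ ¬x1) ∨ (¬x0 ∨ (x1 ∨ T))) ∧ ((¬F ∧ x0) ∧ (x0 ∨ (x1 ∧ x0))))
  [3] (x0 ∧ (F ∨ T)) ∧ (((¬T ∧ ¬x1) ∨ (¬x0 ∨ (x1 ∨ T))) ∧ ((¬F ∧ x0) ∧ (x0 ∨ (x1 ∧ x0))))
  [4] (x0 ∧ T) ∧ (((¬T ∧ ¬x1) ∨ (¬x0 ∨ (x1 ∨ T))) ∧ ((¬F ∧ x0) ∧ (x0 ∨ (x1 ∧ x0))))
  [5] x0 ∧ (((¬T ∧ ¬x1) ∨ (¬x0 ∨ (x1 ∨ T))) ∧ ((¬F ∧ x0) ∧ (x0 ∨ (x1 ∧ x0))))
  [6] x0 ∧ (((F ∧ ¬x1) ∨ (¬x0 ∨ (x1 ∨ T))) ∧ ((¬F ∧ x0) ∧ (x0 ∨ (x1 ∧ x0))))
  [7] x0 ∧ ((F ∨ (¬x0 ∨ (x1 ∨ T))) ∧ ((¬F ∧ x0) ∧ (x0 ∨ (x1 ∧ x0))))
  [8] x0 ∧ ((¬x0 ∨ (x1 ∨ T)) ∧ ((¬F ∧ x0) ∧ (x0 ∨ (x1 ∧ x0))))
  [9] x0 ∧ ((¬x0 ∨ T) ∧ ((¬F ∧ x0) ∧ (x0 ∨ (x1 ∧ x0))))
  [10] x0 ∧ (T ∧ ((¬F ∧ x0) ∧ (x0 ∨ (x1 ∧ x0))))
  [11] x0 ∧ ((¬F ∧ x0) ∧ (x0 ∨ (x1 ∧ x0)))
  [12] x0 ∧ ((T ∧ x0) ∧ (x0 ∨ (x1 ∧ x0)))
  [13] x0 ∧ (x0 ∧ (x0 ∨ (x1 ∧ x0)))

Answer: normal form = x0 ∧ (x0 ∧ (x0 ∨ (x1 ∧ x0)))  (in 13 steps)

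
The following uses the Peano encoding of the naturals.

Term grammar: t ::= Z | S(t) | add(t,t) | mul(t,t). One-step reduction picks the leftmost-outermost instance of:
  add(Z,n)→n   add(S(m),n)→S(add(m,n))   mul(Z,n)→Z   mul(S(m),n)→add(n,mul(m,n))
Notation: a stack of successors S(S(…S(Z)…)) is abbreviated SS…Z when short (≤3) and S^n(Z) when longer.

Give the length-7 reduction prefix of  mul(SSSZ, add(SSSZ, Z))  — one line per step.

  start: mul(SSSZ, add(SSSZ, Z))
  step 1: add(add(SSSZ, Z), mul(SSZ, add(SSSZ, Z)))
  step 2: add(S(add(SSZ, Z)), mul(SSZ, add(SSSZ, Z)))
  step 3: S(add(add(SSZ, Z), mul(SSZ, add(SSSZ, Z))))
  step 4: S(add(S(add(SZ, Z)), mul(SSZ, add(SSSZ, Z))))
  step 5: S(S(add(add(SZ, Z), mul(SSZ, add(SSSZ, Z)))))
  step 6: S(S(add(S(add(Z, Z)), mul(SSZ, add(SSSZ, Z)))))
  step 7: S(S(S(add(add(Z, Z), mul(SSZ, add(SSSZ, Z))))))

Answer: after 7 steps: S(S(S(add(add(Z, Z), mul(SSZ, add(SSSZ, Z))))))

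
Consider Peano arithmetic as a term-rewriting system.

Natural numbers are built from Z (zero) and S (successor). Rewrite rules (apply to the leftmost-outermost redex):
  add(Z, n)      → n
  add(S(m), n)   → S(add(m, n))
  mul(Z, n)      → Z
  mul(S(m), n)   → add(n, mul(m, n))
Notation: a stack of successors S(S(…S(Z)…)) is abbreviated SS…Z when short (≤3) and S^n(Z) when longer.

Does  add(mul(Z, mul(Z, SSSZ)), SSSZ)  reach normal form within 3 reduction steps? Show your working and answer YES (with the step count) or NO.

  start: add(mul(Z, mul(Z, SSSZ)), SSSZ)
  →1  add(Z, SSSZ)
  →2  SSSZ

Answer: YES — reaches normal form SSSZ in 2 ≤ 3 steps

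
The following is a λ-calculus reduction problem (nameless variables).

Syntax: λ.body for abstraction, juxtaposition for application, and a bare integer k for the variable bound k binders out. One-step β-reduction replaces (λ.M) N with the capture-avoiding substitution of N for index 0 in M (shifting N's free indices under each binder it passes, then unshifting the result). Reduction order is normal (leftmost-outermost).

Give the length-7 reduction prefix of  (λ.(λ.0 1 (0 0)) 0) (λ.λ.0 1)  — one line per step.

Answer: after 7 steps: λ.0 (λ.λ.0 1)

Reduction:
  start: (λ.(λ.0 1 (0 0)) 0) (λ.λ.0 1)
  →1  (λ.0 (λ.λ.0 1) (0 0)) (λ.λ.0 1)
  →2  (λ.λ.0 1) (λ.λ.0 1) ((λ.λ.0 1) (λ.λ.0 1))
  →3  (λ.0 (λ.λ.0 1)) ((λ.λ.0 1) (λ.λ.0 1))
  →4  (λ.λ.0 1) (λ.λ.0 1) (λ.λ.0 1)
  →5  (λ.0 (λ.λ.0 1)) (λ.λ.0 1)
  →6  (λ.λ.0 1) (λ.λ.0 1)
  →7  λ.0 (λ.λ.0 1)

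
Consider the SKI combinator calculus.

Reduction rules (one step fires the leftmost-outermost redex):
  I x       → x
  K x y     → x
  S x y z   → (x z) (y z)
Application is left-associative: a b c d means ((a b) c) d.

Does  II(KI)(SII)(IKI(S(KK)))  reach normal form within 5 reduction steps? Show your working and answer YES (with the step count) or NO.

Answer: NO — after 5 steps the term is KI(S(KK)), not yet normal

Working:
  start: II(KI)(SII)(IKI(S(KK)))
  step 1: I(KI)(SII)(IKI(S(KK)))
  step 2: KI(SII)(IKI(S(KK)))
  step 3: I(IKI(S(KK)))
  step 4: IKI(S(KK))
  step 5: KI(S(KK))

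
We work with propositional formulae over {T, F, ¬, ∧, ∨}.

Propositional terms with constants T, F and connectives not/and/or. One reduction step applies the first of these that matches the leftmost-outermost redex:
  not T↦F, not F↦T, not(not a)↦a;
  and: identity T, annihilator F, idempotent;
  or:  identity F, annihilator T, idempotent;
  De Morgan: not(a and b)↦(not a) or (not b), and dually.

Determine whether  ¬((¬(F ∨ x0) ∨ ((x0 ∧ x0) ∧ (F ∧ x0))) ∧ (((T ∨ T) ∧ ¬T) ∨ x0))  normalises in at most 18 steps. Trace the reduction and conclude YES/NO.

Answer: NO — after 18 steps the term is x0 ∨ (¬¬T ∧ ¬x0), not yet normal

Reduction:
  start: ¬((¬(F ∨ x0) ∨ ((x0 ∧ x0) ∧ (F ∧ x0))) ∧ (((T ∨ T) ∧ ¬T) ∨ x0))
  →1  ¬(¬(F ∨ x0) ∨ ((x0 ∧ x0) ∧ (F ∧ x0))) ∨ ¬(((T ∨ T) ∧ ¬T) ∨ x0)
  →2  (¬¬(F ∨ x0) ∧ ¬((x0 ∧ x0) ∧ (F ∧ x0))) ∨ ¬(((T ∨ T) ∧ ¬T) ∨ x0)
  →3  ((F ∨ x0) ∧ ¬((x0 ∧ x0) ∧ (F ∧ x0))) ∨ ¬(((T ∨ T) ∧ ¬T) ∨ x0)
  →4  (x0 ∧ ¬((x0 ∧ x0) ∧ (F ∧ x0))) ∨ ¬(((T ∨ T) ∧ ¬T) ∨ x0)
  →5  (x0 ∧ (¬(x0 ∧ x0) ∨ ¬(F ∧ x0))) ∨ ¬(((T ∨ T) ∧ ¬T) ∨ x0)
  →6  (x0 ∧ ((¬x0 ∨ ¬x0) ∨ ¬(F ∧ x0))) ∨ ¬(((T ∨ T) ∧ ¬T) ∨ x0)
  →7  (x0 ∧ (¬x0 ∨ ¬(F ∧ x0))) ∨ ¬(((T ∨ T) ∧ ¬T) ∨ x0)
  →8  (x0 ∧ (¬x0 ∨ (¬F ∨ ¬x0))) ∨ ¬(((T ∨ T) ∧ ¬T) ∨ x0)
  →9  (x0 ∧ (¬x0 ∨ (T ∨ ¬x0))) ∨ ¬(((T ∨ T) ∧ ¬T) ∨ x0)
  →10  (x0 ∧ (¬x0 ∨ T)) ∨ ¬(((T ∨ T) ∧ ¬T) ∨ x0)
  →11  (x0 ∧ T) ∨ ¬(((T ∨ T) ∧ ¬T) ∨ x0)
  →12  x0 ∨ ¬(((T ∨ T) ∧ ¬T) ∨ x0)
  →13  x0 ∨ (¬((T ∨ T) ∧ ¬T) ∧ ¬x0)
  →14  x0 ∨ ((¬(T ∨ T) ∨ ¬¬T) ∧ ¬x0)
  →15  x0 ∨ (((¬T ∧ ¬T) ∨ ¬¬T) ∧ ¬x0)
  →16  x0 ∨ ((¬T ∨ ¬¬T) ∧ ¬x0)
  →17  x0 ∨ ((F ∨ ¬¬T) ∧ ¬x0)
  →18  x0 ∨ (¬¬T ∧ ¬x0)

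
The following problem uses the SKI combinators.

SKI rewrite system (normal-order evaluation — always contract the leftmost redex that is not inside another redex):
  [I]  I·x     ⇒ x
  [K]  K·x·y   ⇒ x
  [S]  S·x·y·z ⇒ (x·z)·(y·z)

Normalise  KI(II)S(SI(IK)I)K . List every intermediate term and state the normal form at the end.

Answer: normal form = S(KI)K  (in 6 steps)

Reduction:
  start: KI(II)S(SI(IK)I)K
  [1] IS(SI(IK)I)K
  [2] S(SI(IK)I)K
  [3] S(II(IKI))K
  [4] S(I(IKI))K
  [5] S(IKI)K
  [6] S(KI)K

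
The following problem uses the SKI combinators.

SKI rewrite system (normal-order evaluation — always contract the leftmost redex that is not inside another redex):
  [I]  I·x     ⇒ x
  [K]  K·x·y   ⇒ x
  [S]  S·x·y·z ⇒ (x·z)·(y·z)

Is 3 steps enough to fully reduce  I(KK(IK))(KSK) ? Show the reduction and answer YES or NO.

  start: I(KK(IK))(KSK)
  step 1: KK(IK)(KSK)
  step 2: K(KSK)
  step 3: KS

Answer: YES — reaches normal form KS in 3 ≤ 3 steps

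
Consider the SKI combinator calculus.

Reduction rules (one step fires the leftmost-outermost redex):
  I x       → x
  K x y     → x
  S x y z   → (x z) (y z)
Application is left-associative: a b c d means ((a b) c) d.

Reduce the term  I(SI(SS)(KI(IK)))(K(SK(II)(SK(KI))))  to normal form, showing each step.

  start: I(SI(SS)(KI(IK)))(K(SK(II)(SK(KI))))
  step 1: SI(SS)(KI(IK))(K(SK(II)(SK(KI))))
  step 2: I(KI(IK))(SS(KI(IK)))(K(SK(II)(SK(KI))))
  step 3: KI(IK)(SS(KI(IK)))(K(SK(II)(SK(KI))))
  step 4: I(SS(KI(IK)))(K(SK(II)(SK(KI))))
  step 5: SS(KI(IK))(K(SK(II)(SK(KI))))
  step 6: S(K(SK(II)(SK(KI))))(KI(IK)(K(SK(II)(SK(KI)))))
  step 7: S(K(K(SK(KI))(II(SK(KI)))))(KI(IK)(K(SK(II)(SK(KI)))))
  step 8: S(K(SK(KI)))(KI(IK)(K(SK(II)(SK(KI)))))
  step 9: S(K(SK(KI)))(I(K(SK(II)(SK(KI)))))
  step 10: S(K(SK(KI)))(K(SK(II)(SK(KI))))
  step 11: S(K(SK(KI)))(K(K(SK(KI))(II(SK(KI)))))
  step 12: S(K(SK(KI)))(K(SK(KI)))

Answer: normal form = S(K(SK(KI)))(K(SK(KI)))  (in 12 steps)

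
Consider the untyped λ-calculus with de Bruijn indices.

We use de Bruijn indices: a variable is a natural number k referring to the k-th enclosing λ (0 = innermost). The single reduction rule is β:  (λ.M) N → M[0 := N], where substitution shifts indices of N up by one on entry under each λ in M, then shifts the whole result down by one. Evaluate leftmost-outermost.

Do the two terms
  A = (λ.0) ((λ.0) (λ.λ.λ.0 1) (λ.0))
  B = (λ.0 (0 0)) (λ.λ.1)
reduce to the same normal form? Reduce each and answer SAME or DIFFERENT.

Answer: DIFFERENT — A ⇓ λ.λ.0 1, B ⇓ λ.λ.λ.λ.1

Working:
Term A:
  start: (λ.0) ((λ.0) (λ.λ.λ.0 1) (λ.0))
  [1] (λ.0) (λ.λ.λ.0 1) (λ.0)
  [2] (λ.λ.λ.0 1) (λ.0)
  [3] λ.λ.0 1

Term B:
  start: (λ.0 (0 0)) (λ.λ.1)
  [1] (λ.λ.1) ((λ.λ.1) (λ.λ.1))
  [2] λ.(λ.λ.1) (λ.λ.1)
  [3] λ.λ.λ.λ.1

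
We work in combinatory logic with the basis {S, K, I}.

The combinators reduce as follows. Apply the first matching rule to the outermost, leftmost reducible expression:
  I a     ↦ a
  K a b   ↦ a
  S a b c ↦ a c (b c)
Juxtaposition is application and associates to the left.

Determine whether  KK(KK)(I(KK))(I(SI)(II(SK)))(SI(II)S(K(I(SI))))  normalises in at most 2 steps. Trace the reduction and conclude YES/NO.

Answer: NO — after 2 steps the term is I(KK)(SI(II)S(K(I(SI)))), not yet normal

Derivation:
  start: KK(KK)(I(KK))(I(SI)(II(SK)))(SI(II)S(K(I(SI))))
  [1] K(I(KK))(I(SI)(II(SK)))(SI(II)S(K(I(SI))))
  [2] I(KK)(SI(II)S(K(I(SI))))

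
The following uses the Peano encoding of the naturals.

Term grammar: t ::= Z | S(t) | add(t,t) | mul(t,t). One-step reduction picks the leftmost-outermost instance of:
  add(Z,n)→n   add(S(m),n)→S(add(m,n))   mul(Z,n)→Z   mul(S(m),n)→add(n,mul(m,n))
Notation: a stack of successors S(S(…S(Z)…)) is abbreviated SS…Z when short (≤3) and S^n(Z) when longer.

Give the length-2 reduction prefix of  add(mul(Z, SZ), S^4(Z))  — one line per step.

Answer: after 2 steps: S^4(Z)

Reduction:
  start: add(mul(Z, SZ), S^4(Z))
  [1] add(Z, S^4(Z))
  [2] S^4(Z)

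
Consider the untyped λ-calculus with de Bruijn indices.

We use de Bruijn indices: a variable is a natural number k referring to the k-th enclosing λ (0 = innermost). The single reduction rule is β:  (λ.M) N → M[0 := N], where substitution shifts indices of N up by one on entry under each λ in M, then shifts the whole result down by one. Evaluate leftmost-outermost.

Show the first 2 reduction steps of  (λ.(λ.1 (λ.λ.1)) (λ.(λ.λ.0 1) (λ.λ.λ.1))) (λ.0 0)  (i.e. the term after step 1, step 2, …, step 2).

Answer: after 2 steps: (λ.0 0) (λ.λ.1)

Derivation:
  start: (λ.(λ.1 (λ.λ.1)) (λ.(λ.λ.0 1) (λ.λ.λ.1))) (λ.0 0)
  step 1: (λ.(λ.0 0) (λ.λ.1)) (λ.(λ.λ.0 1) (λ.λ.λ.1))
  step 2: (λ.0 0) (λ.λ.1)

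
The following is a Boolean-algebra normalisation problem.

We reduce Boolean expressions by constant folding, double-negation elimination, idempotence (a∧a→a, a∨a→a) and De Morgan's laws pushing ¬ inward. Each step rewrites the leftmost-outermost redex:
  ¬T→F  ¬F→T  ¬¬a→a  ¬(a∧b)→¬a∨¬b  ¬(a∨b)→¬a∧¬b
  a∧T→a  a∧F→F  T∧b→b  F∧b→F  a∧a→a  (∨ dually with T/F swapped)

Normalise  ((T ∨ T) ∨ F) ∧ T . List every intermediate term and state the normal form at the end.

  start: ((T ∨ T) ∨ F) ∧ T
  step 1: (T ∨ T) ∨ F
  step 2: T ∨ T
  step 3: T

Answer: normal form = T  (in 3 steps)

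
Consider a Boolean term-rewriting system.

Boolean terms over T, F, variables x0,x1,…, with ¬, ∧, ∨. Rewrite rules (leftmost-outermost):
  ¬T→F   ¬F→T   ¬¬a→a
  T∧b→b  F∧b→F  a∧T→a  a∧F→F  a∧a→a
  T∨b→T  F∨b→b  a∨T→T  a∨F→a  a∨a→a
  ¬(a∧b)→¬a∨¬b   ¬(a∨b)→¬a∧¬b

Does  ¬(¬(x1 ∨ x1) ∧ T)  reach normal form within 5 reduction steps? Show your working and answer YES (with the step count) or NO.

  start: ¬(¬(x1 ∨ x1) ∧ T)
  →1  ¬¬(x1 ∨ x1) ∨ ¬T
  →2  (x1 ∨ x1) ∨ ¬T
  →3  x1 ∨ ¬T
  →4  x1 ∨ F
  →5  x1

Answer: YES — reaches normal form x1 in 5 ≤ 5 steps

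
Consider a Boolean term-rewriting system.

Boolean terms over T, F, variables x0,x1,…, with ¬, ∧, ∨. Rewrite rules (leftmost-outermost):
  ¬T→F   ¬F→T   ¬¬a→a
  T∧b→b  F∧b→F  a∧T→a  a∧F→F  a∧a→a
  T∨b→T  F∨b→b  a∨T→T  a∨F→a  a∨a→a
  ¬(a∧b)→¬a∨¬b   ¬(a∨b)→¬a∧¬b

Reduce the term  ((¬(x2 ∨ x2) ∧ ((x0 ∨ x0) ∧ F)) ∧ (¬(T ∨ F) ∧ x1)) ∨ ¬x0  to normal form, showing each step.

Answer: normal form = ¬x0  (in 6 steps)

Working:
  start: ((¬(x2 ∨ x2) ∧ ((x0 ∨ x0) ∧ F)) ∧ (¬(T ∨ F) ∧ x1)) ∨ ¬x0
  →1  (((¬x2 ∧ ¬x2) ∧ ((x0 ∨ x0) ∧ F)) ∧ (¬(T ∨ F) ∧ x1)) ∨ ¬x0
  →2  ((¬x2 ∧ ((x0 ∨ x0) ∧ F)) ∧ (¬(T ∨ F) ∧ x1)) ∨ ¬x0
  →3  ((¬x2 ∧ F) ∧ (¬(T ∨ F) ∧ x1)) ∨ ¬x0
  →4  (F ∧ (¬(T ∨ F) ∧ x1)) ∨ ¬x0
  →5  F ∨ ¬x0
  →6  ¬x0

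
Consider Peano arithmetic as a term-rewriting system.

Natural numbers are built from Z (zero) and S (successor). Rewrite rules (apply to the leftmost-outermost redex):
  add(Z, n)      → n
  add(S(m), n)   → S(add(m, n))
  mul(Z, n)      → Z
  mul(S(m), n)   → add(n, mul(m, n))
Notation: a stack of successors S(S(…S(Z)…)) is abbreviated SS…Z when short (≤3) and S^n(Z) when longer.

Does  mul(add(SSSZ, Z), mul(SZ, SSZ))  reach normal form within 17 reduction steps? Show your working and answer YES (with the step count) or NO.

  start: mul(add(SSSZ, Z), mul(SZ, SSZ))
  →1  mul(S(add(SSZ, Z)), mul(SZ, SSZ))
  →2  add(mul(SZ, SSZ), mul(add(SSZ, Z), mul(SZ, SSZ)))
  →3  add(add(SSZ, mul(Z, SSZ)), mul(add(SSZ, Z), mul(SZ, SSZ)))
  →4  add(S(add(SZ, mul(Z, SSZ))), mul(add(SSZ, Z), mul(SZ, SSZ)))
  →5  S(add(add(SZ, mul(Z, SSZ)), mul(add(SSZ, Z), mul(SZ, SSZ))))
  →6  S(add(S(add(Z, mul(Z, SSZ))), mul(add(SSZ, Z), mul(SZ, SSZ))))
  →7  S(S(add(add(Z, mul(Z, SSZ)), mul(add(SSZ, Z), mul(SZ, SSZ)))))
  →8  S(S(add(mul(Z, SSZ), mul(add(SSZ, Z), mul(SZ, SSZ)))))
  →9  S(S(add(Z, mul(add(SSZ, Z), mul(SZ, SSZ)))))
  →10  S(S(mul(add(SSZ, Z), mul(SZ, SSZ))))
  →11  S(S(mul(S(add(SZ, Z)), mul(SZ, SSZ))))
  →12  S(S(add(mul(SZ, SSZ), mul(add(SZ, Z), mul(SZ, SSZ)))))
  →13  S(S(add(add(SSZ, mul(Z, SSZ)), mul(add(SZ, Z), mul(SZ, SSZ)))))
  →14  S(S(add(S(add(SZ, mul(Z, SSZ))), mul(add(SZ, Z), mul(SZ, SSZ)))))
  →15  S(S(S(add(add(SZ, mul(Z, SSZ)), mul(add(SZ, Z), mul(SZ, SSZ))))))
  →16  S(S(S(add(S(add(Z, mul(Z, SSZ))), mul(add(SZ, Z), mul(SZ, SSZ))))))
  →17  S(S(S(S(add(add(Z, mul(Z, SSZ)), mul(add(SZ, Z), mul(SZ, SSZ)))))))

Answer: NO — after 17 steps the term is S(S(S(S(add(add(Z, mul(Z, SSZ)), mul(add(SZ, Z), mul(SZ, SSZ))))))), not yet normal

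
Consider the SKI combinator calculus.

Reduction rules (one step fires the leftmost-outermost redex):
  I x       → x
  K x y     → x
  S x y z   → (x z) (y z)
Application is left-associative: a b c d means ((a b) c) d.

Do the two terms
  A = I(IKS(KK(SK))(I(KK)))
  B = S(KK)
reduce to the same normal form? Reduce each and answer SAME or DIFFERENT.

Answer: SAME — A ⇓ S(KK), B ⇓ S(KK)

Reduction:
Term A:
  start: I(IKS(KK(SK))(I(KK)))
  step 1: IKS(KK(SK))(I(KK))
  step 2: KS(KK(SK))(I(KK))
  step 3: S(I(KK))
  step 4: S(KK)

Term B:
  start: S(KK)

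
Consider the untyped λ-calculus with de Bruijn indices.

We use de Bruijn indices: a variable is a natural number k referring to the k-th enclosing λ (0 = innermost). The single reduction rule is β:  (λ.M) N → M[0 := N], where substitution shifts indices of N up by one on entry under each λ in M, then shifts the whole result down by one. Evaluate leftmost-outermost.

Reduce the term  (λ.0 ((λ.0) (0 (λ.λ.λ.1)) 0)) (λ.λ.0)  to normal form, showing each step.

Answer: normal form = λ.0  (in 2 steps)

Working:
  start: (λ.0 ((λ.0) (0 (λ.λ.λ.1)) 0)) (λ.λ.0)
  [1] (λ.λ.0) ((λ.0) ((λ.λ.0) (λ.λ.λ.1)) (λ.λ.0))
  [2] λ.0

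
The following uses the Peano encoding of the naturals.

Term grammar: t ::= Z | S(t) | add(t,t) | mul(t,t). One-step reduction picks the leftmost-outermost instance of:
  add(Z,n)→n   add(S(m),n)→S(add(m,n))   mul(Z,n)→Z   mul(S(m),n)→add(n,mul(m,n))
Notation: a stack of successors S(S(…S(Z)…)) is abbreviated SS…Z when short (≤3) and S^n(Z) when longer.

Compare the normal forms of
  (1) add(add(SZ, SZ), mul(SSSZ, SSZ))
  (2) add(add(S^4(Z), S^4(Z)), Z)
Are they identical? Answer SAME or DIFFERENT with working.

Term A:
  start: add(add(SZ, SZ), mul(SSSZ, SSZ))
  step 1: add(S(add(Z, SZ)), mul(SSSZ, SSZ))
  step 2: S(add(add(Z, SZ), mul(SSSZ, SSZ)))
  step 3: S(add(SZ, mul(SSSZ, SSZ)))
  step 4: S(S(add(Z, mul(SSSZ, SSZ))))
  step 5: S(S(mul(SSSZ, SSZ)))
  step 6: S(S(add(SSZ, mul(SSZ, SSZ))))
  step 7: S(S(S(add(SZ, mul(SSZ, SSZ)))))
  step 8: S(S(S(S(add(Z, mul(SSZ, SSZ))))))
  step 9: S(S(S(S(mul(SSZ, SSZ)))))
  step 10: S(S(S(S(add(SSZ, mul(SZ, SSZ))))))
  step 11: S(S(S(S(S(add(SZ, mul(SZ, SSZ)))))))
  step 12: S(S(S(S(S(S(add(Z, mul(SZ, SSZ))))))))
  step 13: S(S(S(S(S(S(mul(SZ, SSZ)))))))
  step 14: S(S(S(S(S(S(add(SSZ, mul(Z, SSZ))))))))
  step 15: S(S(S(S(S(S(S(add(SZ, mul(Z, SSZ)))))))))
  step 16: S(S(S(S(S(S(S(S(add(Z, mul(Z, SSZ))))))))))
  step 17: S(S(S(S(S(S(S(S(mul(Z, SSZ)))))))))
  step 18: S^8(Z)

Term B:
  start: add(add(S^4(Z), S^4(Z)), Z)
  step 1: add(S(add(SSSZ, S^4(Z))), Z)
  step 2: S(add(add(SSSZ, S^4(Z)), Z))
  step 3: S(add(S(add(SSZ, S^4(Z))), Z))
  step 4: S(S(add(add(SSZ, S^4(Z)), Z)))
  step 5: S(S(add(S(add(SZ, S^4(Z))), Z)))
  step 6: S(S(S(add(add(SZ, S^4(Z)), Z))))
  step 7: S(S(S(add(S(add(Z, S^4(Z))), Z))))
  step 8: S(S(S(S(add(add(Z, S^4(Z)), Z)))))
  step 9: S(S(S(S(add(S^4(Z), Z)))))
  step 10: S(S(S(S(S(add(SSSZ, Z))))))
  step 11: S(S(S(S(S(S(add(SSZ, Z)))))))
  step 12: S(S(S(S(S(S(S(add(SZ, Z))))))))
  step 13: S(S(S(S(S(S(S(S(add(Z, Z)))))))))
  step 14: S^8(Z)

Answer: SAME — A ⇓ S^8(Z), B ⇓ S^8(Z)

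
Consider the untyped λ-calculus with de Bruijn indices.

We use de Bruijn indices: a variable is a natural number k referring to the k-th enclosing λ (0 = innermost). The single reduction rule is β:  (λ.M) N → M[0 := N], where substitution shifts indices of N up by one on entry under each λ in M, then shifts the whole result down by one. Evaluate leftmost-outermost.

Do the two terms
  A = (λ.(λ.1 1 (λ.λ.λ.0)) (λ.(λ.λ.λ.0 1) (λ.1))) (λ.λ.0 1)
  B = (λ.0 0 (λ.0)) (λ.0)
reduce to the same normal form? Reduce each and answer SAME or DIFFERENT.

Term A:
  start: (λ.(λ.1 1 (λ.λ.λ.0)) (λ.(λ.λ.λ.0 1) (λ.1))) (λ.λ.0 1)
  [1] (λ.(λ.λ.0 1) (λ.λ.0 1) (λ.λ.λ.0)) (λ.(λ.λ.λ.0 1) (λ.1))
  [2] (λ.λ.0 1) (λ.λ.0 1) (λ.λ.λ.0)
  [3] (λ.0 (λ.λ.0 1)) (λ.λ.λ.0)
  [4] (λ.λ.λ.0) (λ.λ.0 1)
  [5] λ.λ.0

Term B:
  start: (λ.0 0 (λ.0)) (λ.0)
  [1] (λ.0) (λ.0) (λ.0)
  [2] (λ.0) (λ.0)
  [3] λ.0

Answer: DIFFERENT — A ⇓ λ.λ.0, B ⇓ λ.0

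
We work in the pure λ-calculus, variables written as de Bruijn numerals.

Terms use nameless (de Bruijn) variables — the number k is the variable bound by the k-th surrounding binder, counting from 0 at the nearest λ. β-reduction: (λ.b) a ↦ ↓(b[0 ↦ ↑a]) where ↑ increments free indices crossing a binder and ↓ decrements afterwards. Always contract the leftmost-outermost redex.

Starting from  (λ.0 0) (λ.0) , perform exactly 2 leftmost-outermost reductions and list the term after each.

Answer: after 2 steps: λ.0

Working:
  start: (λ.0 0) (λ.0)
  [1] (λ.0) (λ.0)
  [2] λ.0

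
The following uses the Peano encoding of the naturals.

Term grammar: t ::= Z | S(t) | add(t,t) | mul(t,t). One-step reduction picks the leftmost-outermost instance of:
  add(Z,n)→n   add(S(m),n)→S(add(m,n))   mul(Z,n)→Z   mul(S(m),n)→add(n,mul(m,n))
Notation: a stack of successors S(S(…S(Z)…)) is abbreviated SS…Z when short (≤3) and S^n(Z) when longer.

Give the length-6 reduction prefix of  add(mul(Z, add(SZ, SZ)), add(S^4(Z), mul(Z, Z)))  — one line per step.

Answer: after 6 steps: S(S(S(S(add(Z, mul(Z, Z))))))

Working:
  start: add(mul(Z, add(SZ, SZ)), add(S^4(Z), mul(Z, Z)))
  [1] add(Z, add(S^4(Z), mul(Z, Z)))
  [2] add(S^4(Z), mul(Z, Z))
  [3] S(add(SSSZ, mul(Z, Z)))
  [4] S(S(add(SSZ, mul(Z, Z))))
  [5] S(S(S(add(SZ, mul(Z, Z)))))
  [6] S(S(S(S(add(Z, mul(Z, Z))))))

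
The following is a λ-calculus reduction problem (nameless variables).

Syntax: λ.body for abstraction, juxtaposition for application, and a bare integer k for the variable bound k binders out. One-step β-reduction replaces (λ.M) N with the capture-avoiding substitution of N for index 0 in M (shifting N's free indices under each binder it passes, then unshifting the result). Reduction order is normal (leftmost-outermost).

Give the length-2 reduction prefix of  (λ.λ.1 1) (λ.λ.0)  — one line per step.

Answer: after 2 steps: λ.λ.0

Reduction:
  start: (λ.λ.1 1) (λ.λ.0)
  →1  λ.(λ.λ.0) (λ.λ.0)
  →2  λ.λ.0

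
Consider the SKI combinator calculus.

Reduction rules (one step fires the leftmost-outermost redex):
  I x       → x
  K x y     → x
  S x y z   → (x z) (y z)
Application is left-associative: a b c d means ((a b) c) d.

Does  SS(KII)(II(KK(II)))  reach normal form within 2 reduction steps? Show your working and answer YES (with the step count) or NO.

  start: SS(KII)(II(KK(II)))
  step 1: S(II(KK(II)))(KII(II(KK(II))))
  step 2: S(I(KK(II)))(KII(II(KK(II))))

Answer: NO — after 2 steps the term is S(I(KK(II)))(KII(II(KK(II)))), not yet normal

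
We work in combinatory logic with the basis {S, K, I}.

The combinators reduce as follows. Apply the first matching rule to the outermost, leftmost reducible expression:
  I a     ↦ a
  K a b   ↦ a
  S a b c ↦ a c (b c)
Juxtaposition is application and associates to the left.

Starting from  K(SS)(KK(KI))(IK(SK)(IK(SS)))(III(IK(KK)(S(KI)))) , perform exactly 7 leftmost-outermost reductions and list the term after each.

Answer: after 7 steps: S(KK)(IK(SK)(IK(SS))(III(IK(KK)(S(KI)))))

Derivation:
  start: K(SS)(KK(KI))(IK(SK)(IK(SS)))(III(IK(KK)(S(KI))))
  step 1: SS(IK(SK)(IK(SS)))(III(IK(KK)(S(KI))))
  step 2: S(III(IK(KK)(S(KI))))(IK(SK)(IK(SS))(III(IK(KK)(S(KI)))))
  step 3: S(II(IK(KK)(S(KI))))(IK(SK)(IK(SS))(III(IK(KK)(S(KI)))))
  step 4: S(I(IK(KK)(S(KI))))(IK(SK)(IK(SS))(III(IK(KK)(S(KI)))))
  step 5: S(IK(KK)(S(KI)))(IK(SK)(IK(SS))(III(IK(KK)(S(KI)))))
  step 6: S(K(KK)(S(KI)))(IK(SK)(IK(SS))(III(IK(KK)(S(KI)))))
  step 7: S(KK)(IK(SK)(IK(SS))(III(IK(KK)(S(KI)))))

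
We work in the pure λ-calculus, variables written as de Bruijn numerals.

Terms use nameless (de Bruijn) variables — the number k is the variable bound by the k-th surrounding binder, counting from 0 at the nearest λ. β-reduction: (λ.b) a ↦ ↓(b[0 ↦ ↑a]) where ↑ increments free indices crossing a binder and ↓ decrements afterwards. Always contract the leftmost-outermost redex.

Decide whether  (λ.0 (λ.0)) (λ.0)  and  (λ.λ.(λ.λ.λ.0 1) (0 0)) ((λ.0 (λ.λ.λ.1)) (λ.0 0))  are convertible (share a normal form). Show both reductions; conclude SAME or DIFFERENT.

Answer: DIFFERENT — A ⇓ λ.0, B ⇓ λ.λ.λ.0 1

Derivation:
Term A:
  start: (λ.0 (λ.0)) (λ.0)
  [1] (λ.0) (λ.0)
  [2] λ.0

Term B:
  start: (λ.λ.(λ.λ.λ.0 1) (0 0)) ((λ.0 (λ.λ.λ.1)) (λ.0 0))
  [1] λ.(λ.λ.λ.0 1) (0 0)
  [2] λ.λ.λ.0 1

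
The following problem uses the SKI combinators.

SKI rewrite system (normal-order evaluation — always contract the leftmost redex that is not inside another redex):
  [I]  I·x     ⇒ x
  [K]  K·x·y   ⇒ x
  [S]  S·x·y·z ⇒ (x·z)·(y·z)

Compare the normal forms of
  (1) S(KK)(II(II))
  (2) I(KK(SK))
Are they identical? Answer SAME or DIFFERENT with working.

Answer: DIFFERENT — A ⇓ S(KK)I, B ⇓ K

Derivation:
Term A:
  start: S(KK)(II(II))
  [1] S(KK)(I(II))
  [2] S(KK)(II)
  [3] S(KK)I

Term B:
  start: I(KK(SK))
  [1] KK(SK)
  [2] K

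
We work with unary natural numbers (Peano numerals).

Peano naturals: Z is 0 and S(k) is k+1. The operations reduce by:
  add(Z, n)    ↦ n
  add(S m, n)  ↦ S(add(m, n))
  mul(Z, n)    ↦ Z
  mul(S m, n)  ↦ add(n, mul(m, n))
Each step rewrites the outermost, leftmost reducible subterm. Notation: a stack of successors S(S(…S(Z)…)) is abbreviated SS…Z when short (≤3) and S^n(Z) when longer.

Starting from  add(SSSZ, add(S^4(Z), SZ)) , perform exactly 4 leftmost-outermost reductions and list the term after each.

Answer: after 4 steps: S(S(S(add(S^4(Z), SZ))))

Working:
  start: add(SSSZ, add(S^4(Z), SZ))
  →1  S(add(SSZ, add(S^4(Z), SZ)))
  →2  S(S(add(SZ, add(S^4(Z), SZ))))
  →3  S(S(S(add(Z, add(S^4(Z), SZ)))))
  →4  S(S(S(add(S^4(Z), SZ))))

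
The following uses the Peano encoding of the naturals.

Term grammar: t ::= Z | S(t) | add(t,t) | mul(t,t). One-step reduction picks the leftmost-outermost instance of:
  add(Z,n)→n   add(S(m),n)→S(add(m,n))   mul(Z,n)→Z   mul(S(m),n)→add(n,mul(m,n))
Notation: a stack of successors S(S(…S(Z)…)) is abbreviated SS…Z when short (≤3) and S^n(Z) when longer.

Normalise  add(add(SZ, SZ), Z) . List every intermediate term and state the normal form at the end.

  start: add(add(SZ, SZ), Z)
  [1] add(S(add(Z, SZ)), Z)
  [2] S(add(add(Z, SZ), Z))
  [3] S(add(SZ, Z))
  [4] S(S(add(Z, Z)))
  [5] SSZ

Answer: normal form = SSZ  (in 5 steps)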